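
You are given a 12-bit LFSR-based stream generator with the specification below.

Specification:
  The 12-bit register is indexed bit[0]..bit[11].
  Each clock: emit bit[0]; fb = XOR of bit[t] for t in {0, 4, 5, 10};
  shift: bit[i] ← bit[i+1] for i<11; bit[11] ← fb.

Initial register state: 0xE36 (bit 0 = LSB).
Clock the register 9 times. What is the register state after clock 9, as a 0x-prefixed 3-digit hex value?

reg_0 = 0xE36
clock 1: out=0, reg = 0xF1B
clock 2: out=1, reg = 0xF8D
clock 3: out=1, reg = 0x7C6
clock 4: out=0, reg = 0xBE3
clock 5: out=1, reg = 0x5F1
clock 6: out=1, reg = 0x2F8
clock 7: out=0, reg = 0x17C
clock 8: out=0, reg = 0x0BE
clock 9: out=0, reg = 0x05F

0x05F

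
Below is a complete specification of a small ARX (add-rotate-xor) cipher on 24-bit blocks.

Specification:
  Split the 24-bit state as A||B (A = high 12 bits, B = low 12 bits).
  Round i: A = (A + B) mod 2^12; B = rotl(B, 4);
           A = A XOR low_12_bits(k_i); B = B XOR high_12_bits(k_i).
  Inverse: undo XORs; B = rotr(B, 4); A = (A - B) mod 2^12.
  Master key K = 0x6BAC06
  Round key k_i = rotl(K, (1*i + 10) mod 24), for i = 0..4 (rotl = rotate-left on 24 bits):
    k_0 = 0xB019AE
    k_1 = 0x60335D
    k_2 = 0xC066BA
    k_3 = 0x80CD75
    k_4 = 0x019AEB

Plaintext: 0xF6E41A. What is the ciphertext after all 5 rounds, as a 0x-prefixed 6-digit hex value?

0xFD4A48

s_0 = plaintext = 0xF6E41A
s_1 = Round(s_0, k_0) = 0xA26AA5
s_2 = Round(s_1, k_1) = 0x796C59
s_3 = Round(s_2, k_2) = 0x55599A
s_4 = Round(s_3, k_3) = 0x39A1A5
s_5 = Round(s_4, k_4) = 0xFD4A48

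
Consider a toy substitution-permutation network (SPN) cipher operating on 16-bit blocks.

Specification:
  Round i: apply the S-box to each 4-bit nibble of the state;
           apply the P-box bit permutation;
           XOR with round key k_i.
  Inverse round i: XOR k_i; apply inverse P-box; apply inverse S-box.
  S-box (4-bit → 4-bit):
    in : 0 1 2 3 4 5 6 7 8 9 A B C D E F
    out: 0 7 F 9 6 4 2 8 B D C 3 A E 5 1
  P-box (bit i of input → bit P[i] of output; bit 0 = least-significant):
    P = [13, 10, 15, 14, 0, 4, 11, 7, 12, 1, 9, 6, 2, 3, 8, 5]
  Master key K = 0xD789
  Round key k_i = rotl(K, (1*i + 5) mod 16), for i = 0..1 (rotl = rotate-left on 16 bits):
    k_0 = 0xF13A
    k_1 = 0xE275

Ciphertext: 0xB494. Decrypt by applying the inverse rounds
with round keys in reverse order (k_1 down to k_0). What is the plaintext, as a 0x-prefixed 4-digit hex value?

0xF655

s_0 = ciphertext = 0xB494
s_1 = InvRound(s_0, k_1) = 0x793C
s_2 = InvRound(s_1, k_0) = 0xF655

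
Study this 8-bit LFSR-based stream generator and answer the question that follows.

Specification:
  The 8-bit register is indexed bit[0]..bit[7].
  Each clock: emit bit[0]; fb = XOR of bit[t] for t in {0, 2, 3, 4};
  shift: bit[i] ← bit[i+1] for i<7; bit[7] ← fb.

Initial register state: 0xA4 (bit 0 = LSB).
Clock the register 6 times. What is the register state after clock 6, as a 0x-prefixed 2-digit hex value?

reg_0 = 0xA4
clock 1: out=0, reg = 0xD2
clock 2: out=0, reg = 0xE9
clock 3: out=1, reg = 0x74
clock 4: out=0, reg = 0x3A
clock 5: out=0, reg = 0x1D
clock 6: out=1, reg = 0x0E

0x0E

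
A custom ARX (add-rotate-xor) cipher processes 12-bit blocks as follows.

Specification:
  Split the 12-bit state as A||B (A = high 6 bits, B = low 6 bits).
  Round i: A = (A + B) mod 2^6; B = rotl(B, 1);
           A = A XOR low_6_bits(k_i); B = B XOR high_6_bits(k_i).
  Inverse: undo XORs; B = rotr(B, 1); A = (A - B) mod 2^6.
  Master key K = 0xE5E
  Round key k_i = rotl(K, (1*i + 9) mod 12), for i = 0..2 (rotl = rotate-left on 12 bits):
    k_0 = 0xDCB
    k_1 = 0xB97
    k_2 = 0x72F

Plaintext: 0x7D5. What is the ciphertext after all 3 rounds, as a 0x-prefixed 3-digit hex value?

s_0 = plaintext = 0x7D5
s_1 = Round(s_0, k_0) = 0xFDD
s_2 = Round(s_1, k_1) = 0x2D4
s_3 = Round(s_2, k_2) = 0xC34

0xC34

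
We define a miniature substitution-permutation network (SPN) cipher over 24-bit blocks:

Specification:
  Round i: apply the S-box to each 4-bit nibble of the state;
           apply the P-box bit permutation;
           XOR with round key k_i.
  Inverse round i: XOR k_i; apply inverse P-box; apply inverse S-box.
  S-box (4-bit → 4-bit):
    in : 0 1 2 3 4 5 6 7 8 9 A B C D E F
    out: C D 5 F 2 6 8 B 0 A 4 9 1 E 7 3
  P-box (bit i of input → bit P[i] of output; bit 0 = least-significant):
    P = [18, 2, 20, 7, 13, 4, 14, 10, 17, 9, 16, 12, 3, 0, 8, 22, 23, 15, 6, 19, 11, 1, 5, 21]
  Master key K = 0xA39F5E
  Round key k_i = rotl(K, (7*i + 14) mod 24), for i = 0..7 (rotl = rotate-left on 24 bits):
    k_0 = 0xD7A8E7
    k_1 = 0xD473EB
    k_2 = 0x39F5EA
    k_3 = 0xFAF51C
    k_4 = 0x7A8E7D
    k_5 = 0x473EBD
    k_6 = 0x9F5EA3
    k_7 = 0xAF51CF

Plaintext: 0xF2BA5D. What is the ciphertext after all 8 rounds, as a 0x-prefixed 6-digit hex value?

s_0 = plaintext = 0xF2BA5D
s_1 = Round(s_0, k_0) = 0x06E039
s_2 = Round(s_1, k_1) = 0xFD0656
s_3 = Round(s_2, k_2) = 0x712C38
s_4 = Round(s_3, k_3) = 0x509846
s_5 = Round(s_4, k_4) = 0x328E8E
s_6 = Round(s_5, k_5) = 0xF034DB
s_7 = Round(s_6, k_6) = 0xD31178
s_8 = Round(s_7, k_7) = 0x44E4B5

0x44E4B5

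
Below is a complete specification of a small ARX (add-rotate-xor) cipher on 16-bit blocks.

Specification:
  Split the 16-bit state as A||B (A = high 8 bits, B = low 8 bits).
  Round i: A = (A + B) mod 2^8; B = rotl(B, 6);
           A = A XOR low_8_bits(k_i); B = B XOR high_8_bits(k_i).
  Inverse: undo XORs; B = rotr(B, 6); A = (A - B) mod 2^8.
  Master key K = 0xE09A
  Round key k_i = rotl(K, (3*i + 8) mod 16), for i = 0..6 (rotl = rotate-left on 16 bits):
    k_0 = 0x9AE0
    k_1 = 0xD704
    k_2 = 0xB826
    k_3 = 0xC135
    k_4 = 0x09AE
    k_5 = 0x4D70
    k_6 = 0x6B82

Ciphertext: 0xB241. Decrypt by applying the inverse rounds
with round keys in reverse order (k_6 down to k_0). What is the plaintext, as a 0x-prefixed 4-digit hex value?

0xA382

s_0 = ciphertext = 0xB241
s_1 = InvRound(s_0, k_6) = 0x88A8
s_2 = InvRound(s_1, k_5) = 0x6197
s_3 = InvRound(s_2, k_4) = 0x557A
s_4 = InvRound(s_3, k_3) = 0x72EE
s_5 = InvRound(s_4, k_2) = 0xFB59
s_6 = InvRound(s_5, k_1) = 0xC53A
s_7 = InvRound(s_6, k_0) = 0xA382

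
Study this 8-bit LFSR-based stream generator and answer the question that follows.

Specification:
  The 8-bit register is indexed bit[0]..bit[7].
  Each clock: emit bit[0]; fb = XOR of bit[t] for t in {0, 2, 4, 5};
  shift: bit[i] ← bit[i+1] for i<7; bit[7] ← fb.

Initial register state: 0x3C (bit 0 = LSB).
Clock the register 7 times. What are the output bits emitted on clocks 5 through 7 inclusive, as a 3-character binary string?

110

reg_0 = 0x3C
clock 1: out=0, reg = 0x9E
clock 2: out=0, reg = 0x4F
clock 3: out=1, reg = 0x27
clock 4: out=1, reg = 0x93
clock 5: out=1, reg = 0x49
clock 6: out=1, reg = 0xA4
clock 7: out=0, reg = 0x52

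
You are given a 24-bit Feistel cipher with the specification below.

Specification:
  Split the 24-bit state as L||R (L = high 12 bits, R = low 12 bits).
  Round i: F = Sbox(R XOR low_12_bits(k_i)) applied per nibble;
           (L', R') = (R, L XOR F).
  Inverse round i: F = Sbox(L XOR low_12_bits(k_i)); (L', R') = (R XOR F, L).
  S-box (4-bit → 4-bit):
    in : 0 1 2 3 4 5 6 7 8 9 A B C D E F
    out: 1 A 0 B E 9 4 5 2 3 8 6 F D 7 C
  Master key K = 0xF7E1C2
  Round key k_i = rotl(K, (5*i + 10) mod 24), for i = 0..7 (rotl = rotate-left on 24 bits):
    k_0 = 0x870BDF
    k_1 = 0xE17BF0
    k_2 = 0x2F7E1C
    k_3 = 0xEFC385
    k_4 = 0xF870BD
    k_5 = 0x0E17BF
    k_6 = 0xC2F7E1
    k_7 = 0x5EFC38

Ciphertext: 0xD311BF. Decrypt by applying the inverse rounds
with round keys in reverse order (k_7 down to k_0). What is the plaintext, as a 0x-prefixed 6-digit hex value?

0x1B759A

s_0 = ciphertext = 0xD311BF
s_1 = InvRound(s_0, k_7) = 0xBACD31
s_2 = InvRound(s_1, k_6) = 0x2DCBAC
s_3 = InvRound(s_2, k_5) = 0x2E72DC
s_4 = InvRound(s_3, k_4) = 0x2442E7
s_5 = InvRound(s_4, k_3) = 0x81D244
s_6 = InvRound(s_5, k_2) = 0x65E81D
s_7 = InvRound(s_6, k_1) = 0x59A65E
s_8 = InvRound(s_7, k_0) = 0x1B759A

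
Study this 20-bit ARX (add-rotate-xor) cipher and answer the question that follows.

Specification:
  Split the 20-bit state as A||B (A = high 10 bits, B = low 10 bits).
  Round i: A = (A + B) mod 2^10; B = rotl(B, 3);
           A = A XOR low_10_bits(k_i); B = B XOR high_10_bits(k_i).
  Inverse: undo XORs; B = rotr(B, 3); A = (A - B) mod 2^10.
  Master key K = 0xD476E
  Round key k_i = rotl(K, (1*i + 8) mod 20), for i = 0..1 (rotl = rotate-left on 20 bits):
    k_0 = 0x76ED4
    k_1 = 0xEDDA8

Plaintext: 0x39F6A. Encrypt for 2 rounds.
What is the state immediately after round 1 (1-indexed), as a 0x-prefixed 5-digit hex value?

0xA168D

s_0 = plaintext = 0x39F6A
s_1 = Round(s_0, k_0) = 0xA168D
s_2 = Round(s_1, k_1) = 0x2EBDA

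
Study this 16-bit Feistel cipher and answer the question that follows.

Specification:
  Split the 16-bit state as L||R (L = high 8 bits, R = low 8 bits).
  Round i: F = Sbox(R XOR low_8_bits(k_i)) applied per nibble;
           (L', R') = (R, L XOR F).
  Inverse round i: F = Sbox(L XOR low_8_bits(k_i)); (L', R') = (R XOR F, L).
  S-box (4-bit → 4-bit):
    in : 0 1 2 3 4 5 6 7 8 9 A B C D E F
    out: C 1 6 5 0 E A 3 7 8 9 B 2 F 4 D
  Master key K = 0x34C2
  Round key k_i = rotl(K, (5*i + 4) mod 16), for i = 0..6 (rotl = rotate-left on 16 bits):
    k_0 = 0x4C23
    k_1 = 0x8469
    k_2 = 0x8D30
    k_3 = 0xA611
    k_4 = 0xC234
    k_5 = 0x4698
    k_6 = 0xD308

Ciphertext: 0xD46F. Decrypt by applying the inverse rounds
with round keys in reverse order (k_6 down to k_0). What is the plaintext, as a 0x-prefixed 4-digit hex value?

s_0 = ciphertext = 0xD46F
s_1 = InvRound(s_0, k_6) = 0x9DD4
s_2 = InvRound(s_1, k_5) = 0x1A9D
s_3 = InvRound(s_2, k_4) = 0xF91A
s_4 = InvRound(s_3, k_3) = 0x5DF9
s_5 = InvRound(s_4, k_2) = 0x565D
s_6 = InvRound(s_5, k_1) = 0x0056
s_7 = InvRound(s_6, k_0) = 0x3300

0x3300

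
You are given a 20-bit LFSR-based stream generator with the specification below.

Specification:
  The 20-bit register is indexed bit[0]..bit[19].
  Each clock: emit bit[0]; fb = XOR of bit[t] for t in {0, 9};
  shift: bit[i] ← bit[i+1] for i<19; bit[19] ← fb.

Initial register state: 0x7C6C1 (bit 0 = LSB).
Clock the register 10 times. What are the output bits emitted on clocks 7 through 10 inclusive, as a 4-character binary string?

1101

reg_0 = 0x7C6C1
clock 1: out=1, reg = 0x3E360
clock 2: out=0, reg = 0x9F1B0
clock 3: out=0, reg = 0x4F8D8
clock 4: out=0, reg = 0x27C6C
clock 5: out=0, reg = 0x13E36
clock 6: out=0, reg = 0x89F1B
clock 7: out=1, reg = 0x44F8D
clock 8: out=1, reg = 0x227C6
clock 9: out=0, reg = 0x913E3
clock 10: out=1, reg = 0x489F1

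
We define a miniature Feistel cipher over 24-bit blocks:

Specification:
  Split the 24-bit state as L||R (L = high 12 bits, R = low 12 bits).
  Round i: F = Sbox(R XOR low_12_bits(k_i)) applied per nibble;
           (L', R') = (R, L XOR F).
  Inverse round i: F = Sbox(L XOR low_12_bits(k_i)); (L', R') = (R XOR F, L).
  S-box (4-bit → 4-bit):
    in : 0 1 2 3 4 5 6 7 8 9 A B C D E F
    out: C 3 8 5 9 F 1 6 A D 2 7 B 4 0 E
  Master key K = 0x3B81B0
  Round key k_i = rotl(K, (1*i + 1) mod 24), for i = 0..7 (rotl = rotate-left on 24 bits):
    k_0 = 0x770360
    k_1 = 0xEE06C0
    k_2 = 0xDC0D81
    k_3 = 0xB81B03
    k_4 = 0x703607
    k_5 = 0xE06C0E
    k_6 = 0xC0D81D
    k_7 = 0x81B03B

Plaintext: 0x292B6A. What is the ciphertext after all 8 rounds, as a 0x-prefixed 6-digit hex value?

s_0 = plaintext = 0x292B6A
s_1 = Round(s_0, k_0) = 0xB6A850
s_2 = Round(s_1, k_1) = 0x850BB6
s_3 = Round(s_2, k_2) = 0xBB6906
s_4 = Round(s_3, k_3) = 0x906379
s_5 = Round(s_4, k_4) = 0x379666
s_6 = Round(s_5, k_5) = 0x666163
s_7 = Round(s_6, k_6) = 0x163B06
s_8 = Round(s_7, k_7) = 0xB06637

0xB06637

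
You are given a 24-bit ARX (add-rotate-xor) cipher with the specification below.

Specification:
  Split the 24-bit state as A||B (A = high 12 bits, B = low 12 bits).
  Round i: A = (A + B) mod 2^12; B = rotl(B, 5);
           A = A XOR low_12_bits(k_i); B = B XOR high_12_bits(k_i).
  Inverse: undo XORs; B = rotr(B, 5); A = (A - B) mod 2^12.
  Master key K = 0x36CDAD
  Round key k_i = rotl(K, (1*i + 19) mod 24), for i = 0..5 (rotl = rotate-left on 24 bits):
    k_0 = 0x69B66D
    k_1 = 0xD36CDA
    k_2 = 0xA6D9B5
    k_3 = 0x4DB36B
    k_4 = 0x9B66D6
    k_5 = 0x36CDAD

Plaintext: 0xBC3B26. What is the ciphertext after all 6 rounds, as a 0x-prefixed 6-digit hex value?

s_0 = plaintext = 0xBC3B26
s_1 = Round(s_0, k_0) = 0x08424D
s_2 = Round(s_1, k_1) = 0xE0B492
s_3 = Round(s_2, k_2) = 0xB28824
s_4 = Round(s_3, k_3) = 0x02704B
s_5 = Round(s_4, k_4) = 0x6A40D6
s_6 = Round(s_5, k_5) = 0xAD79AD

0xAD79AD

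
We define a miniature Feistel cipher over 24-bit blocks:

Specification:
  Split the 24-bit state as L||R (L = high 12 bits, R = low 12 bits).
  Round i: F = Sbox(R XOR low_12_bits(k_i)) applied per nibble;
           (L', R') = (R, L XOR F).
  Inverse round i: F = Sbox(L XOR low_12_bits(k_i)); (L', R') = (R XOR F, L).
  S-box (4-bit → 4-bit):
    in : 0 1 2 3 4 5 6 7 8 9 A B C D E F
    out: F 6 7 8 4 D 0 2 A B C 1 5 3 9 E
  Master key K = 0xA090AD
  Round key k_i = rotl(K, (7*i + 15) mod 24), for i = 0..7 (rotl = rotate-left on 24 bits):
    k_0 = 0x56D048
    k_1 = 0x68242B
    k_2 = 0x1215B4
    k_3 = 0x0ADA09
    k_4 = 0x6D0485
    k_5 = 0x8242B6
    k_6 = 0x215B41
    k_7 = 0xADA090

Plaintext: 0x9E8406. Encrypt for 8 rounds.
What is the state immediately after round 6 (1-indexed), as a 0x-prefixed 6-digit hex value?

s_0 = plaintext = 0x9E8406
s_1 = Round(s_0, k_0) = 0x406DA1
s_2 = Round(s_1, k_1) = 0xDA1FAA
s_3 = Round(s_2, k_2) = 0xFAA1C8
s_4 = Round(s_3, k_3) = 0x1C8EFC
s_5 = Round(s_4, k_4) = 0xEFCDE3
s_6 = Round(s_5, k_5) = 0xDE3021
s_7 = Round(s_6, k_6) = 0x021CEC
s_8 = Round(s_7, k_7) = 0xCEC504

0xDE3021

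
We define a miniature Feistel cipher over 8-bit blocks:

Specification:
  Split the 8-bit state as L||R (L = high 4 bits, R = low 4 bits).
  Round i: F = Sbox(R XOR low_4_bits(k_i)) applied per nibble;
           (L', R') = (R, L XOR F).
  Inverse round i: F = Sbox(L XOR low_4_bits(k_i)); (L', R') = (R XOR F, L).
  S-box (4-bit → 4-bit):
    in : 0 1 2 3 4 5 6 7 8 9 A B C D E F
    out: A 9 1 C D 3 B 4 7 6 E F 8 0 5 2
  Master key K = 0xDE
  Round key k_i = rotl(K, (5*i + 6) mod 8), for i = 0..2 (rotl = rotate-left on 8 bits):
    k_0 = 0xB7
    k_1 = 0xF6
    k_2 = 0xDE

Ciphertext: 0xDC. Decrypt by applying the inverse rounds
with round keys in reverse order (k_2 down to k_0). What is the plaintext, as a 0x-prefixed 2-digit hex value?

s_0 = ciphertext = 0xDC
s_1 = InvRound(s_0, k_2) = 0x0D
s_2 = InvRound(s_1, k_1) = 0x60
s_3 = InvRound(s_2, k_0) = 0x96

0x96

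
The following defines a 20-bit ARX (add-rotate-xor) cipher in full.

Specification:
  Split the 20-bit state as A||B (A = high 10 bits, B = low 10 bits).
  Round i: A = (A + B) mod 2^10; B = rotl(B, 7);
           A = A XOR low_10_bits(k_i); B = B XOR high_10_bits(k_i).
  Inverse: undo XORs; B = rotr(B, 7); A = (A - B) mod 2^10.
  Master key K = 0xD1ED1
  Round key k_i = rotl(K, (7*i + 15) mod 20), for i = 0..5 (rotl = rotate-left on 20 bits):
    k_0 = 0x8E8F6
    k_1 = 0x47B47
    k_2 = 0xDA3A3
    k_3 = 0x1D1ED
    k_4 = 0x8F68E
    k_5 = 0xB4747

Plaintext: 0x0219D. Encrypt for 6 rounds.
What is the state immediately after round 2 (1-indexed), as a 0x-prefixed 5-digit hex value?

0xA6D8F

s_0 = plaintext = 0x0219D
s_1 = Round(s_0, k_0) = 0x54C89
s_2 = Round(s_1, k_1) = 0xA6D8F
s_3 = Round(s_2, k_2) = 0xE24D9
s_4 = Round(s_3, k_3) = 0x63CEF
s_5 = Round(s_4, k_4) = 0x3C1A0
s_6 = Round(s_5, k_5) = 0x75EE5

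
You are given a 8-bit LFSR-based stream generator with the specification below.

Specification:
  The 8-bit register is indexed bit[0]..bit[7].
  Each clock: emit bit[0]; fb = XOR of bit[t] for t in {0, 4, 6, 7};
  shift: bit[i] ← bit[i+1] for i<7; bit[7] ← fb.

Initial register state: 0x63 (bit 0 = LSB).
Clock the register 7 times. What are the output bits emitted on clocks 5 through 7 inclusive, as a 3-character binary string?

011

reg_0 = 0x63
clock 1: out=1, reg = 0x31
clock 2: out=1, reg = 0x18
clock 3: out=0, reg = 0x8C
clock 4: out=0, reg = 0xC6
clock 5: out=0, reg = 0x63
clock 6: out=1, reg = 0x31
clock 7: out=1, reg = 0x18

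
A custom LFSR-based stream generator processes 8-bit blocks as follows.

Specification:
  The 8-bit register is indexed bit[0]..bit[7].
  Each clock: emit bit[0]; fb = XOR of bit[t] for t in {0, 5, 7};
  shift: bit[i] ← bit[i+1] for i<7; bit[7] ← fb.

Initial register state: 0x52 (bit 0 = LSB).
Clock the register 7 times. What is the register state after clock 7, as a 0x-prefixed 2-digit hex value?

reg_0 = 0x52
clock 1: out=0, reg = 0x29
clock 2: out=1, reg = 0x14
clock 3: out=0, reg = 0x0A
clock 4: out=0, reg = 0x05
clock 5: out=1, reg = 0x82
clock 6: out=0, reg = 0xC1
clock 7: out=1, reg = 0x60

0x60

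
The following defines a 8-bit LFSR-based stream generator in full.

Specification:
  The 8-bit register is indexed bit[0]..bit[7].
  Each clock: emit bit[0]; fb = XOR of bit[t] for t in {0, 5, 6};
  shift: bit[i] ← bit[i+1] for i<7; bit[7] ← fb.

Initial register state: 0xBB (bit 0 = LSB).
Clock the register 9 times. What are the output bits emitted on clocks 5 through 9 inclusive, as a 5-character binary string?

reg_0 = 0xBB
clock 1: out=1, reg = 0x5D
clock 2: out=1, reg = 0x2E
clock 3: out=0, reg = 0x97
clock 4: out=1, reg = 0xCB
clock 5: out=1, reg = 0x65
clock 6: out=1, reg = 0xB2
clock 7: out=0, reg = 0xD9
clock 8: out=1, reg = 0x6C
clock 9: out=0, reg = 0x36

11010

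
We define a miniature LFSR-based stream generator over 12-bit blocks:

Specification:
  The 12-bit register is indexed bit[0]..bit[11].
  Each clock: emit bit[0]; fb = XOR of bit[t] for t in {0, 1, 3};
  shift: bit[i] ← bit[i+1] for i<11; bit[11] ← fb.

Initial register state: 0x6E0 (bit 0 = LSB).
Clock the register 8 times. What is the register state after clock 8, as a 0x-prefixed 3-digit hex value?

reg_0 = 0x6E0
clock 1: out=0, reg = 0x370
clock 2: out=0, reg = 0x1B8
clock 3: out=0, reg = 0x8DC
clock 4: out=0, reg = 0xC6E
clock 5: out=0, reg = 0x637
clock 6: out=1, reg = 0x31B
clock 7: out=1, reg = 0x98D
clock 8: out=1, reg = 0x4C6

0x4C6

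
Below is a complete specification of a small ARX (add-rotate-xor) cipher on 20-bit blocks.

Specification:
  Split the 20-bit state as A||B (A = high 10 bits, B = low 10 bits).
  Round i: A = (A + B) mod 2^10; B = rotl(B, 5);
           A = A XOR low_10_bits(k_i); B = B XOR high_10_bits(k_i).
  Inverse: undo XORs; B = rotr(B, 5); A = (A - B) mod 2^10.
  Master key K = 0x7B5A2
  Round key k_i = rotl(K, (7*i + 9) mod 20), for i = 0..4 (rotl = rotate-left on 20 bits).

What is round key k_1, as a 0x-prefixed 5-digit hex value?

K = 0x7B5A2
k_0 = rotl(K, (7*0+9) mod 20) = rotl(K, 9) = 0xB44F6
k_1 = rotl(K, (7*1+9) mod 20) = rotl(K, 16) = 0x27B5A

0x27B5A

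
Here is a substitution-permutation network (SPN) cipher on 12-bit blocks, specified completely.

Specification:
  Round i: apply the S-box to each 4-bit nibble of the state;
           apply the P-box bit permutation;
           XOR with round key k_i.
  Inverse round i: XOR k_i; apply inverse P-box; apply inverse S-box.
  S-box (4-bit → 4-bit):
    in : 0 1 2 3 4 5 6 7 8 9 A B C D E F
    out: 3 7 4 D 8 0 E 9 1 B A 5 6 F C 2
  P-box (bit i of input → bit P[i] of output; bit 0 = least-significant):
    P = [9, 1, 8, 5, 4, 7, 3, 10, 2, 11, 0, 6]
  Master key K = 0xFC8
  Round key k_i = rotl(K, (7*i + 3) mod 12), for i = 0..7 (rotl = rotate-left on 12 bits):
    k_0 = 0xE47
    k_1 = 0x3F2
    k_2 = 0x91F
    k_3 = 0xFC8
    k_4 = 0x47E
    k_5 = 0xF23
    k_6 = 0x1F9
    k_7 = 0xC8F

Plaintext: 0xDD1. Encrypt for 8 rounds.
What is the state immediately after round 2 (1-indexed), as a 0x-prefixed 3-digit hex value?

s_0 = plaintext = 0xDD1
s_1 = Round(s_0, k_0) = 0x198
s_2 = Round(s_1, k_1) = 0xD67
s_3 = Round(s_2, k_2) = 0x7F2
s_4 = Round(s_3, k_3) = 0xE0C
s_5 = Round(s_4, k_4) = 0x5AD
s_6 = Round(s_5, k_5) = 0x881
s_7 = Round(s_6, k_6) = 0x2EF
s_8 = Round(s_7, k_7) = 0x884

0xD67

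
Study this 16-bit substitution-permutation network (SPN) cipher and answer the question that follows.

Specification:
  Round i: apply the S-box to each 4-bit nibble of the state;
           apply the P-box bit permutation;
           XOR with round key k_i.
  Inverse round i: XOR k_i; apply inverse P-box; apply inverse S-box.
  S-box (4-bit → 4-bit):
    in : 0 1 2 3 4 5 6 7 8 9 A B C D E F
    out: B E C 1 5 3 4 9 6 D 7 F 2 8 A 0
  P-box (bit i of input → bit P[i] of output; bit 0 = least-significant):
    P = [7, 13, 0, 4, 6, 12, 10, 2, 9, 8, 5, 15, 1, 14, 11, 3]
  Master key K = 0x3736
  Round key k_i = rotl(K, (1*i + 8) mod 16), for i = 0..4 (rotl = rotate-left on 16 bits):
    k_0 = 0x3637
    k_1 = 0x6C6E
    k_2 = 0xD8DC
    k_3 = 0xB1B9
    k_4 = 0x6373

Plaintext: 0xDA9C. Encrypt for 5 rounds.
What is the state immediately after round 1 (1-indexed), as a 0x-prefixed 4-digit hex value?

s_0 = plaintext = 0xDA9C
s_1 = Round(s_0, k_0) = 0x115B
s_2 = Round(s_1, k_1) = 0x9597
s_3 = Round(s_2, k_2) = 0xD702
s_4 = Round(s_3, k_3) = 0x23E4
s_5 = Round(s_4, k_4) = 0x79FE

0x115B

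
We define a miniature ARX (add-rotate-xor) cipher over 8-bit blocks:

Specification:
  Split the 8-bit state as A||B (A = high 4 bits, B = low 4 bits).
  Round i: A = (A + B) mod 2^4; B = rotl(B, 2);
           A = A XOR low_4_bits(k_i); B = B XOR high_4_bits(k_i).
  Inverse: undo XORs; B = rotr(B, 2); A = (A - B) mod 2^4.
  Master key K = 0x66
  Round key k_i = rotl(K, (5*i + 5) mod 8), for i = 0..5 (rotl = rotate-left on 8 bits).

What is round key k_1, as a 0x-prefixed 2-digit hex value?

0x99

K = 0x66
k_0 = rotl(K, (5*0+5) mod 8) = rotl(K, 5) = 0xCC
k_1 = rotl(K, (5*1+5) mod 8) = rotl(K, 2) = 0x99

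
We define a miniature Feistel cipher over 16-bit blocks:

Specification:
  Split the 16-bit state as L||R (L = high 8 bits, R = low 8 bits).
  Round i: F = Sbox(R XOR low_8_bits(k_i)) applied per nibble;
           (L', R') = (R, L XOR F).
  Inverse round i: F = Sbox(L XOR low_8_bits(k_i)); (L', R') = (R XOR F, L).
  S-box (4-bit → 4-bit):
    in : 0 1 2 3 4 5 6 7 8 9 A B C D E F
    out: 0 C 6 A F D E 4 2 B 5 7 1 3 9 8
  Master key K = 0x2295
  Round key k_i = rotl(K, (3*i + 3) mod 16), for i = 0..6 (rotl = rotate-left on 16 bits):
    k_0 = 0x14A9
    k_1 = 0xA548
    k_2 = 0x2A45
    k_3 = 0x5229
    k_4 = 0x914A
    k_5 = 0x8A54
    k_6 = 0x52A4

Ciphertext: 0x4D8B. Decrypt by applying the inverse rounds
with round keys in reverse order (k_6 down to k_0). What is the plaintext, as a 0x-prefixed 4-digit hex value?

0x2940

s_0 = ciphertext = 0x4D8B
s_1 = InvRound(s_0, k_6) = 0x104D
s_2 = InvRound(s_1, k_5) = 0xB210
s_3 = InvRound(s_2, k_4) = 0x92B2
s_4 = InvRound(s_3, k_3) = 0xC592
s_5 = InvRound(s_4, k_2) = 0xB2C5
s_6 = InvRound(s_5, k_1) = 0x40B2
s_7 = InvRound(s_6, k_0) = 0x2940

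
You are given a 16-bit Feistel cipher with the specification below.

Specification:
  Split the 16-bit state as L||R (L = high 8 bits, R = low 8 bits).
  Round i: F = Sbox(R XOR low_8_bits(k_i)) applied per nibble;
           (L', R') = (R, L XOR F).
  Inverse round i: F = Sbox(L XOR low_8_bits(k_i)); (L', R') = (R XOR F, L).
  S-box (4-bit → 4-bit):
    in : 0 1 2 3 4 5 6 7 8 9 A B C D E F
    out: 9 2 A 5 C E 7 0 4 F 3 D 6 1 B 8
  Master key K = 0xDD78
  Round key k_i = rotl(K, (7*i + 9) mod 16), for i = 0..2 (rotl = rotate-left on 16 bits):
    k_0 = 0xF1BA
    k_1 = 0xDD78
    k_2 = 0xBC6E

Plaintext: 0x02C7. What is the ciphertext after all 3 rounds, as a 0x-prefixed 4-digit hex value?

s_0 = plaintext = 0x02C7
s_1 = Round(s_0, k_0) = 0xC703
s_2 = Round(s_1, k_1) = 0x03CA
s_3 = Round(s_2, k_2) = 0xCA3F

0xCA3F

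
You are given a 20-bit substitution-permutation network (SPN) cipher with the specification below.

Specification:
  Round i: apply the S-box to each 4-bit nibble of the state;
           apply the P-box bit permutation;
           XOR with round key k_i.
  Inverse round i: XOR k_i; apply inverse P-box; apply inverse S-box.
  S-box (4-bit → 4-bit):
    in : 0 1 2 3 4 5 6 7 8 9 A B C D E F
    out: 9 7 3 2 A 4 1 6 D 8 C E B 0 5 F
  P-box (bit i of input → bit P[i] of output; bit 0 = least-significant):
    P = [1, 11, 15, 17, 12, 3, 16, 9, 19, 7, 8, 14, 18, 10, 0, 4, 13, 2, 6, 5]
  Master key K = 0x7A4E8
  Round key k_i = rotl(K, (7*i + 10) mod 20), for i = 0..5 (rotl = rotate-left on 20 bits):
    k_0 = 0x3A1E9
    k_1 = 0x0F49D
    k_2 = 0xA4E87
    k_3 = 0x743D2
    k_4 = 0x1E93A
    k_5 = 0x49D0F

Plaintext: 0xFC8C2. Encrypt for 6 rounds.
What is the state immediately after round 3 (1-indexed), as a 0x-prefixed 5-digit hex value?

0x13D6E

s_0 = plaintext = 0xFC8C2
s_1 = Round(s_0, k_0) = 0xFDE97
s_2 = Round(s_1, k_1) = 0x85FF9
s_3 = Round(s_2, k_2) = 0x13D6E
s_4 = Round(s_3, k_3) = 0x7F794
s_5 = Round(s_4, k_4) = 0x7E6EF
s_6 = Round(s_5, k_5) = 0xB0548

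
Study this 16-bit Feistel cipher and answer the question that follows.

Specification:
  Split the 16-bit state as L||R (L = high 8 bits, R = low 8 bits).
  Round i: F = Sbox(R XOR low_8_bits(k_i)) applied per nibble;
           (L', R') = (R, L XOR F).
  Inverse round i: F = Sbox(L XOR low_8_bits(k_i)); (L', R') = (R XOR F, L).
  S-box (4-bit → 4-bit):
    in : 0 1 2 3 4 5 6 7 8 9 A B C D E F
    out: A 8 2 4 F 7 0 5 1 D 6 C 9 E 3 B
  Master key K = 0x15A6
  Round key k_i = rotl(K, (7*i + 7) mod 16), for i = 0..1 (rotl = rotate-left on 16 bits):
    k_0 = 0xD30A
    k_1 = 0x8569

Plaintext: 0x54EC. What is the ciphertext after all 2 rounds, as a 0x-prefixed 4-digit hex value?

0x6442

s_0 = plaintext = 0x54EC
s_1 = Round(s_0, k_0) = 0xEC64
s_2 = Round(s_1, k_1) = 0x6442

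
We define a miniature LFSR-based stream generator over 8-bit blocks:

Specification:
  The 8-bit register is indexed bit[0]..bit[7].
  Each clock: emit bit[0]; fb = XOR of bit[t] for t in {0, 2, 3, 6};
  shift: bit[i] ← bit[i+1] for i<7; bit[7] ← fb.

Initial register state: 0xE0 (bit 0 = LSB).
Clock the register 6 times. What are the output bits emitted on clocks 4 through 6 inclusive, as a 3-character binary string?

reg_0 = 0xE0
clock 1: out=0, reg = 0xF0
clock 2: out=0, reg = 0xF8
clock 3: out=0, reg = 0x7C
clock 4: out=0, reg = 0xBE
clock 5: out=0, reg = 0x5F
clock 6: out=1, reg = 0x2F

001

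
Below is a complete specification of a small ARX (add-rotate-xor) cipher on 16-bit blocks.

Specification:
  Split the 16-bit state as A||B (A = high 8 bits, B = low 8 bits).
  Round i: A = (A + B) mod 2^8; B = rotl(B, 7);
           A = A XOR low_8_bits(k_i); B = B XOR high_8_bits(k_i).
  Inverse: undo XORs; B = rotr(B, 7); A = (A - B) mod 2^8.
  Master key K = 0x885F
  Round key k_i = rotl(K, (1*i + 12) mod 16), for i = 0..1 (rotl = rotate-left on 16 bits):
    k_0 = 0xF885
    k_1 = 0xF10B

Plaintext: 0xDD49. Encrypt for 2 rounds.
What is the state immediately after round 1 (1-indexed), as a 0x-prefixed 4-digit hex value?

0xA35C

s_0 = plaintext = 0xDD49
s_1 = Round(s_0, k_0) = 0xA35C
s_2 = Round(s_1, k_1) = 0xF4DF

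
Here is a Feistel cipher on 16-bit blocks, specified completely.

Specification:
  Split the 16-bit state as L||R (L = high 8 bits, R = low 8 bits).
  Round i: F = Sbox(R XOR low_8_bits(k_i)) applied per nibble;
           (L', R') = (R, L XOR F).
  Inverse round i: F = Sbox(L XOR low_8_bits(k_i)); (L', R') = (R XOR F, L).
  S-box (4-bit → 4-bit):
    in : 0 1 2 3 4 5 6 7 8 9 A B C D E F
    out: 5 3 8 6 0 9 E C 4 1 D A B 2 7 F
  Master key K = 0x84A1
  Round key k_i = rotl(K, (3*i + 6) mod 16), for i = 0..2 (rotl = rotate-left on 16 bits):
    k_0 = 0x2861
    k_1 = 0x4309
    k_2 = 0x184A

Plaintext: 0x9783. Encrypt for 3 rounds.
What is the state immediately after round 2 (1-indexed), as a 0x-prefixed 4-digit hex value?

0xEFFD

s_0 = plaintext = 0x9783
s_1 = Round(s_0, k_0) = 0x83EF
s_2 = Round(s_1, k_1) = 0xEFFD
s_3 = Round(s_2, k_2) = 0xFD43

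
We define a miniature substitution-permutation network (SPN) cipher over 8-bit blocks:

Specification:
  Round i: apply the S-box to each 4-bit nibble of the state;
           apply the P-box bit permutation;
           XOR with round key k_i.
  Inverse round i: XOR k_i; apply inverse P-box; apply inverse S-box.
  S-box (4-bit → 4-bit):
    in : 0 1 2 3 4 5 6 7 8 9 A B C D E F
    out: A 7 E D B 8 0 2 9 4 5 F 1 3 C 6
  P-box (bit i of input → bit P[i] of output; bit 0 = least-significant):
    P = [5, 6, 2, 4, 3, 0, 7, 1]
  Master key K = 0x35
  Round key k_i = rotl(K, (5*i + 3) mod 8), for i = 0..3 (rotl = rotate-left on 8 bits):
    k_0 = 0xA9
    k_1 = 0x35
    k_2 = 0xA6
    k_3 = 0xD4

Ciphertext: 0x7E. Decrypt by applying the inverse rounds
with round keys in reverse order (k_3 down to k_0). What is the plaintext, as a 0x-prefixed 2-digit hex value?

0xBF

s_0 = ciphertext = 0x7E
s_1 = InvRound(s_0, k_3) = 0x3C
s_2 = InvRound(s_1, k_2) = 0x35
s_3 = InvRound(s_2, k_1) = 0x66
s_4 = InvRound(s_3, k_0) = 0xBF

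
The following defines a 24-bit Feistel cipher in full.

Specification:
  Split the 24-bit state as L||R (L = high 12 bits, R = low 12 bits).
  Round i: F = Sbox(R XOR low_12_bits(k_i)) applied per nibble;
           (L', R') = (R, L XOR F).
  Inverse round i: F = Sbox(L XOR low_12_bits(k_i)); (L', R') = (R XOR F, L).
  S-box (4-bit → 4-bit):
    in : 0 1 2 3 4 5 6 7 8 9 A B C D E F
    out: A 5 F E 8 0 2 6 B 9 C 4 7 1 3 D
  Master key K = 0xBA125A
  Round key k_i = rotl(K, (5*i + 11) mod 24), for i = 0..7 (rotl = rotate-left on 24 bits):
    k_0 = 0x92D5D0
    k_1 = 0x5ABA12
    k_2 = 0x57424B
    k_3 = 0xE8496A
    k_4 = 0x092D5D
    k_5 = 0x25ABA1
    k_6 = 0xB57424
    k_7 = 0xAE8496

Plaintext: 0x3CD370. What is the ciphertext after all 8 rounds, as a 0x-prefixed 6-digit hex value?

s_0 = plaintext = 0x3CD370
s_1 = Round(s_0, k_0) = 0x370107
s_2 = Round(s_1, k_1) = 0x107720
s_3 = Round(s_2, k_2) = 0x720123
s_4 = Round(s_3, k_3) = 0x123CA9
s_5 = Round(s_4, k_4) = 0xCA94FB
s_6 = Round(s_5, k_5) = 0x4FB1A5
s_7 = Round(s_6, k_6) = 0x1A544E
s_8 = Round(s_7, k_7) = 0x44EBBE

0x44EBBE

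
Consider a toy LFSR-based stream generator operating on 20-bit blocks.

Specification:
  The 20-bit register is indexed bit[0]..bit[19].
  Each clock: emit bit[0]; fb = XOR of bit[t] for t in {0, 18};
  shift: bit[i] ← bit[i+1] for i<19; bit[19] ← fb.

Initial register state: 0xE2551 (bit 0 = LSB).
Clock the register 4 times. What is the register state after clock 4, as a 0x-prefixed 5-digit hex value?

0xAE255

reg_0 = 0xE2551
clock 1: out=1, reg = 0x712A8
clock 2: out=0, reg = 0xB8954
clock 3: out=0, reg = 0x5C4AA
clock 4: out=0, reg = 0xAE255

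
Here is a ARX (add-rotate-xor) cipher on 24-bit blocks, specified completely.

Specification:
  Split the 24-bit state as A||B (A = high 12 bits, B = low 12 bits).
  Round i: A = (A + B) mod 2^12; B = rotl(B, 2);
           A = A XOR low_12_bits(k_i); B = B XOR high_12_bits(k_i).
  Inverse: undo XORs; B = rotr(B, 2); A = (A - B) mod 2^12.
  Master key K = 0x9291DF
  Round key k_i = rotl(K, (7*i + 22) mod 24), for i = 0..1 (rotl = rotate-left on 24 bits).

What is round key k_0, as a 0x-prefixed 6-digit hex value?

K = 0x9291DF
k_0 = rotl(K, (7*0+22) mod 24) = rotl(K, 22) = 0xE4A477

0xE4A477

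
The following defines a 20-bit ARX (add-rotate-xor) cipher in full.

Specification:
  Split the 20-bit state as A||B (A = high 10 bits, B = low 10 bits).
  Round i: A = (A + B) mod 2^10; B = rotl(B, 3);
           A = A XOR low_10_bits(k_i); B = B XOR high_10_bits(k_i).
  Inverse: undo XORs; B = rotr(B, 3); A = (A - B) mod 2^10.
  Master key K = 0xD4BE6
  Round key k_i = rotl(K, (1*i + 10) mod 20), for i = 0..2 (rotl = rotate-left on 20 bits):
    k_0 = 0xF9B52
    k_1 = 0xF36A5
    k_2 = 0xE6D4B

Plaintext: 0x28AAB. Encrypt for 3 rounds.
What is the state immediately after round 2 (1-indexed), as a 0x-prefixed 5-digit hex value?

0x1FE10

s_0 = plaintext = 0x28AAB
s_1 = Round(s_0, k_0) = 0x07EBB
s_2 = Round(s_1, k_1) = 0x1FE10
s_3 = Round(s_2, k_2) = 0xF131F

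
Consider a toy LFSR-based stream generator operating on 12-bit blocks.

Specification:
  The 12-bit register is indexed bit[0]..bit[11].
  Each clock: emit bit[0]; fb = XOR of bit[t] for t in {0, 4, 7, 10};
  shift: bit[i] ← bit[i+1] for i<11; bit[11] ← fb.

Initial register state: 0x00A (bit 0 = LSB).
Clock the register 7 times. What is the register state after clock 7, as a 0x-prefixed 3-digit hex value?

0x840

reg_0 = 0x00A
clock 1: out=0, reg = 0x005
clock 2: out=1, reg = 0x802
clock 3: out=0, reg = 0x401
clock 4: out=1, reg = 0x200
clock 5: out=0, reg = 0x100
clock 6: out=0, reg = 0x080
clock 7: out=0, reg = 0x840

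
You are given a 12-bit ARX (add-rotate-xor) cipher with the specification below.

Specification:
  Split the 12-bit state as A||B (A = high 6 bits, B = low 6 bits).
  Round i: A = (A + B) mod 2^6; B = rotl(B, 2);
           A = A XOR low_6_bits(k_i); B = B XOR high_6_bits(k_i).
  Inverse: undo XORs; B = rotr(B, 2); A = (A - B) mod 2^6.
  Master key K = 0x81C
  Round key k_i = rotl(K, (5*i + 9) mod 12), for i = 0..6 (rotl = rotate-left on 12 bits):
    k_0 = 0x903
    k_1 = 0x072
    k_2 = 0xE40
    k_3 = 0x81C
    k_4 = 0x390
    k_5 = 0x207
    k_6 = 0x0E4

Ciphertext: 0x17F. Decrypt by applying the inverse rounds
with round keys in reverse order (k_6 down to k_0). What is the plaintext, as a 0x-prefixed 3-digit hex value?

0x4C3

s_0 = ciphertext = 0x17F
s_1 = InvRound(s_0, k_6) = 0x48F
s_2 = InvRound(s_1, k_5) = 0x931
s_3 = InvRound(s_2, k_4) = 0xD7F
s_4 = InvRound(s_3, k_3) = 0xCB7
s_5 = InvRound(s_4, k_2) = 0x3E3
s_6 = InvRound(s_5, k_1) = 0x568
s_7 = InvRound(s_6, k_0) = 0x4C3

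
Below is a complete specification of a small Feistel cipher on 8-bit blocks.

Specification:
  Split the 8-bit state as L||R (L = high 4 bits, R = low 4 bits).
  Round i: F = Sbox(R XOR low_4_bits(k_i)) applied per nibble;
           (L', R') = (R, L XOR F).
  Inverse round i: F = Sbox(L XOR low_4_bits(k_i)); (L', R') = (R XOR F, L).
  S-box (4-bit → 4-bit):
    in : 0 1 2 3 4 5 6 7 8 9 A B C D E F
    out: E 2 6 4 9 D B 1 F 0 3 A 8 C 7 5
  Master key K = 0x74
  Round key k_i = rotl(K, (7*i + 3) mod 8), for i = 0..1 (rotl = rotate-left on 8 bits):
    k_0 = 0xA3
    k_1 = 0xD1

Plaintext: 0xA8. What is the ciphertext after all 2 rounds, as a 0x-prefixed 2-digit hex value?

s_0 = plaintext = 0xA8
s_1 = Round(s_0, k_0) = 0x80
s_2 = Round(s_1, k_1) = 0x0A

0x0A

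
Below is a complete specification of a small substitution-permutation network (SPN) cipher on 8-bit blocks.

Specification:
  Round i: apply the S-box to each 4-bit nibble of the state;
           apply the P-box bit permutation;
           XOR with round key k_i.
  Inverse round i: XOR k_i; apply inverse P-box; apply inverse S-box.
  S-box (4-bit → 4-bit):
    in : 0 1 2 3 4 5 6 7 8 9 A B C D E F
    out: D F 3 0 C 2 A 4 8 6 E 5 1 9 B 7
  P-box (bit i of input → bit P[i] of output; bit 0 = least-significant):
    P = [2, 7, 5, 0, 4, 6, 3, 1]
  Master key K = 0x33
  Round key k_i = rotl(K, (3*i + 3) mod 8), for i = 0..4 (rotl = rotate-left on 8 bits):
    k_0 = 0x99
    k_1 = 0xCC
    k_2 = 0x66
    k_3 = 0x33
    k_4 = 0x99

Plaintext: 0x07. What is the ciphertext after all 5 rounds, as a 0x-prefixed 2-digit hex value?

s_0 = plaintext = 0x07
s_1 = Round(s_0, k_0) = 0xA3
s_2 = Round(s_1, k_1) = 0x86
s_3 = Round(s_2, k_2) = 0xE5
s_4 = Round(s_3, k_3) = 0xE1
s_5 = Round(s_4, k_4) = 0x6E

0x6E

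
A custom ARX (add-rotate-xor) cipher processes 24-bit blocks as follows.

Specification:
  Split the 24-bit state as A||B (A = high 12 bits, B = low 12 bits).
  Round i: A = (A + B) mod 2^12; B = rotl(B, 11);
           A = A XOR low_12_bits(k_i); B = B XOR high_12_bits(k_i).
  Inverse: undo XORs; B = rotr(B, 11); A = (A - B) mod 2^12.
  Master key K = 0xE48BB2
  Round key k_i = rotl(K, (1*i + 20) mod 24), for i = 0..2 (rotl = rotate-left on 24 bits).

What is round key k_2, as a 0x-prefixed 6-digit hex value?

K = 0xE48BB2
k_0 = rotl(K, (1*0+20) mod 24) = rotl(K, 20) = 0x2E48BB
k_1 = rotl(K, (1*1+20) mod 24) = rotl(K, 21) = 0x5C9176
k_2 = rotl(K, (1*2+20) mod 24) = rotl(K, 22) = 0xB922EC

0xB922EC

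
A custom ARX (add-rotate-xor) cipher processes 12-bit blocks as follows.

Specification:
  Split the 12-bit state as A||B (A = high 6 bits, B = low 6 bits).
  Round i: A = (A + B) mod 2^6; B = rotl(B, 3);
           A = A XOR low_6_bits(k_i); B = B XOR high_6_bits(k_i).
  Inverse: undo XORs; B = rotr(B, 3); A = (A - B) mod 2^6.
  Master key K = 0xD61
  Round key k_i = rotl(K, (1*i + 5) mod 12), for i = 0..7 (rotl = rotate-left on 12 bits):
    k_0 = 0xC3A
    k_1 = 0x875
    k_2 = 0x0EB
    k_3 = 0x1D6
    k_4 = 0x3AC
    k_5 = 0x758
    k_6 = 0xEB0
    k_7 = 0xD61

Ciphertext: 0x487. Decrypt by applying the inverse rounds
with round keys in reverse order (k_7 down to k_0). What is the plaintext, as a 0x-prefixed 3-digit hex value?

0x831

s_0 = ciphertext = 0x487
s_1 = InvRound(s_0, k_7) = 0x756
s_2 = InvRound(s_1, k_6) = 0x225
s_3 = InvRound(s_2, k_5) = 0x247
s_4 = InvRound(s_3, k_4) = 0x709
s_5 = InvRound(s_4, k_3) = 0x671
s_6 = InvRound(s_5, k_2) = 0x716
s_7 = InvRound(s_6, k_1) = 0xAFE
s_8 = InvRound(s_7, k_0) = 0x831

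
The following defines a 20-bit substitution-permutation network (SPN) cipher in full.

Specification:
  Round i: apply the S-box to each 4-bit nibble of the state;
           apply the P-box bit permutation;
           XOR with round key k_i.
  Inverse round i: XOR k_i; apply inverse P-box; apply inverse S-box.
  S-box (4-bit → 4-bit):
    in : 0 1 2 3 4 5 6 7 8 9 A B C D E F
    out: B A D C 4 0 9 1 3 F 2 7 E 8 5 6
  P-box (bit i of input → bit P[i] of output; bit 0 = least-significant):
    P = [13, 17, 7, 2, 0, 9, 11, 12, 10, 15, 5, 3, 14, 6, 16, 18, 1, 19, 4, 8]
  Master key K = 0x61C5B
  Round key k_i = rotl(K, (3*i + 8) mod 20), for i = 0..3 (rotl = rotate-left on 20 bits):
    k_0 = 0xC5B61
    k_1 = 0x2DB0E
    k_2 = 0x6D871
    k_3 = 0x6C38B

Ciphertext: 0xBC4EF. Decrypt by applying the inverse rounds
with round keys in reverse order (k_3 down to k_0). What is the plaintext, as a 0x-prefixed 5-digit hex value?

0xB10EA

s_0 = ciphertext = 0xBC4EF
s_1 = InvRound(s_0, k_3) = 0x1CEAD
s_2 = InvRound(s_1, k_2) = 0x4C61C
s_3 = InvRound(s_2, k_1) = 0x2D73A
s_4 = InvRound(s_3, k_0) = 0xB10EA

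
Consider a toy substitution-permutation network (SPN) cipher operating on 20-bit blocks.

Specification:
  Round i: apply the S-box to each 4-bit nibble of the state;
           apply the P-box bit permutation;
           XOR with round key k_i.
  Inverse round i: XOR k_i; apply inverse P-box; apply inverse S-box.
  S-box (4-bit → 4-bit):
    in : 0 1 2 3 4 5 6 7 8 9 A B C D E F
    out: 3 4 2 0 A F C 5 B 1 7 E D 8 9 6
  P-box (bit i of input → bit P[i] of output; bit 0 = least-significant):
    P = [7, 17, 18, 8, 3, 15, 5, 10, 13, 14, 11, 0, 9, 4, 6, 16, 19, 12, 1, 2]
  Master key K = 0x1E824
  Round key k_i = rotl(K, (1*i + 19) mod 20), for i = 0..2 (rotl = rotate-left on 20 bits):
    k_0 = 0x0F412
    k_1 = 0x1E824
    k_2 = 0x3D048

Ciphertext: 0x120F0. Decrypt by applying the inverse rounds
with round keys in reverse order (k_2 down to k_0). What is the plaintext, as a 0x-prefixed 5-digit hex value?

0x78716

s_0 = ciphertext = 0x120F0
s_1 = InvRound(s_0, k_2) = 0x220A0
s_2 = InvRound(s_1, k_1) = 0xDDF20
s_3 = InvRound(s_2, k_0) = 0x78716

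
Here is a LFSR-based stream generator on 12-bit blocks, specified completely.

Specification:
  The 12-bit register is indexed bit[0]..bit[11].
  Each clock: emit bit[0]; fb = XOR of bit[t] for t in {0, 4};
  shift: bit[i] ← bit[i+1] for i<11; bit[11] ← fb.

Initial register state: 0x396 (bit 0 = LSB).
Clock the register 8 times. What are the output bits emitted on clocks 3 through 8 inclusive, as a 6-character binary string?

101001

reg_0 = 0x396
clock 1: out=0, reg = 0x9CB
clock 2: out=1, reg = 0xCE5
clock 3: out=1, reg = 0xE72
clock 4: out=0, reg = 0xF39
clock 5: out=1, reg = 0x79C
clock 6: out=0, reg = 0xBCE
clock 7: out=0, reg = 0x5E7
clock 8: out=1, reg = 0xAF3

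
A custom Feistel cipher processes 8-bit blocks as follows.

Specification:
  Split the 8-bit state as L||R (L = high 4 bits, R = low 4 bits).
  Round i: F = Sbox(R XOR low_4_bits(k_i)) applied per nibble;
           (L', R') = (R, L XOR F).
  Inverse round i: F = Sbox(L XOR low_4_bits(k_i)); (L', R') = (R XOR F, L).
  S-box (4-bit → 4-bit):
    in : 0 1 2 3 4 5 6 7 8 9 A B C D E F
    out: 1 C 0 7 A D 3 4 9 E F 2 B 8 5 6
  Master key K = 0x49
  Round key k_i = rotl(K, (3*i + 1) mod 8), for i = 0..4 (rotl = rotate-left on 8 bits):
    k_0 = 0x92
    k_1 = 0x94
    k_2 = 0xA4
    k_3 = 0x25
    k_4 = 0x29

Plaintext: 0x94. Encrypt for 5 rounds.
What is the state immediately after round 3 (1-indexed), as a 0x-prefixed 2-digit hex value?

0x17

s_0 = plaintext = 0x94
s_1 = Round(s_0, k_0) = 0x4A
s_2 = Round(s_1, k_1) = 0xA1
s_3 = Round(s_2, k_2) = 0x17
s_4 = Round(s_3, k_3) = 0x71
s_5 = Round(s_4, k_4) = 0x1E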